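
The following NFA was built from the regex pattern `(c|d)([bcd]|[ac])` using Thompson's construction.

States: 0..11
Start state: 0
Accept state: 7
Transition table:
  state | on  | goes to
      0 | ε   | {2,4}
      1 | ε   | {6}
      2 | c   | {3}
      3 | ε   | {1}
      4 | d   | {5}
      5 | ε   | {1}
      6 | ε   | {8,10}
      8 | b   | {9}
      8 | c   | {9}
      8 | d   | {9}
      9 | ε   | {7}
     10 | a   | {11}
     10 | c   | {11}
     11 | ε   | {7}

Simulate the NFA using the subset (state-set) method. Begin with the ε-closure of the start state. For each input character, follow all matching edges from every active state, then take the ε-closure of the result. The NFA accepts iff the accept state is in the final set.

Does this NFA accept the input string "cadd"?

Answer: REJECT

Derivation:
start: ε-closure({0}) = {0,2,4}
'c' @ 1: {1,3,6,8,10}
'a' @ 2: {7,11}  (accept∈set)
'd' @ 3: {}  — no active states
rest 'd' ignored (set empty)
final: {}; accept 7 not in set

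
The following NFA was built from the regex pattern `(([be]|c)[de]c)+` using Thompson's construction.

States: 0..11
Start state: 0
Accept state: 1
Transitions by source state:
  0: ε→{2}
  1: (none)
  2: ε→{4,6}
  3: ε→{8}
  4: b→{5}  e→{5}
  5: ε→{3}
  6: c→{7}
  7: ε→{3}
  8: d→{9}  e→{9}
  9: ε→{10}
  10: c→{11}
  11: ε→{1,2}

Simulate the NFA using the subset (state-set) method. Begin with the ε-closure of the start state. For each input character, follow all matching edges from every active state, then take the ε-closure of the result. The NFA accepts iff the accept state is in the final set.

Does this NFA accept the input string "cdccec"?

initial (ε-close {0}): {0,2,4,6}
'c' @ 1: {3,7,8}
'd' @ 2: {9,10}
'c' @ 3: {1,2,4,6,11}  ✓accept
'c' @ 4: {3,7,8}
'e' @ 5: {9,10}
'c' @ 6: {1,2,4,6,11}  ✓accept
final: {1,2,4,6,11}; accept 1 in set

Answer: ACCEPT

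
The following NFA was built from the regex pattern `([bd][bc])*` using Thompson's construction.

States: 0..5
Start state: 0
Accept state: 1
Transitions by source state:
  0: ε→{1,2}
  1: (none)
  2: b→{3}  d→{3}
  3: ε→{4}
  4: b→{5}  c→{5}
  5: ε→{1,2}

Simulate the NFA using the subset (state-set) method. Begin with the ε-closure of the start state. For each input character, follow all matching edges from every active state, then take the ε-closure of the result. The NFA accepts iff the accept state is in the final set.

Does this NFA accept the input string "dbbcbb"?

S₀ = ε-closure({0}) = {0,1,2}
'd' @ 1: {3,4}
'b' @ 2: {1,2,5}  [accepting]
'b' @ 3: {3,4}
'c' @ 4: {1,2,5}  [accepting]
'b' @ 5: {3,4}
'b' @ 6: {1,2,5}  [accepting]
final: {1,2,5}; accept 1 in set

Answer: ACCEPT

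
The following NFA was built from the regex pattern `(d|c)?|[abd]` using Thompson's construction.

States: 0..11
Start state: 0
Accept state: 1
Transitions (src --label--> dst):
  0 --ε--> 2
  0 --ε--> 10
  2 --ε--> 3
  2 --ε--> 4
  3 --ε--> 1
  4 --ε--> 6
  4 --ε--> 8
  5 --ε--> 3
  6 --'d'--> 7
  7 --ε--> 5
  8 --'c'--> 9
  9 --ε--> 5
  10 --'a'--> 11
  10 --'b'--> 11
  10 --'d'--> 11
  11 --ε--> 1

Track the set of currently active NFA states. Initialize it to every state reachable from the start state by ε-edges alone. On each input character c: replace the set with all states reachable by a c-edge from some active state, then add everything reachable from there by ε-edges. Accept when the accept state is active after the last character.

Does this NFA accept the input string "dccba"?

Answer: REJECT

Derivation:
start: ε-closure({0}) = {0,1,2,3,4,6,8,10}
'd' @ 1: {1,3,5,7,11}  (accept∈set)
'c' @ 2: {}  — no active states
rest 'cba' ignored (set empty)
end set {} — state 1 not in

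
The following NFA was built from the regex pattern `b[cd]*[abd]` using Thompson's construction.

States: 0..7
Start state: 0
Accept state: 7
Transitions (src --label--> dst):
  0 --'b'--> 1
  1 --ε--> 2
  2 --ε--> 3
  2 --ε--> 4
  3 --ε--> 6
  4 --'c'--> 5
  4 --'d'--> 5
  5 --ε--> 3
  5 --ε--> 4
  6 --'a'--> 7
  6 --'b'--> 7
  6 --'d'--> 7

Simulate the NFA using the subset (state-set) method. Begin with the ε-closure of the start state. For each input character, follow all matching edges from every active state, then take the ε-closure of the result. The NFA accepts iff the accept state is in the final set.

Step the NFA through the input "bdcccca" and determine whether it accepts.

Answer: ACCEPT

Derivation:
S₀ = ε-closure({0}) = {0}
'b' @ 1: {1,2,3,4,6}
'd' @ 2: {3,4,5,6,7}  (accept∈set)
'c' @ 3: {3,4,5,6}
'c' @ 4: {3,4,5,6}
'c' @ 5: {3,4,5,6}
'c' @ 6: {3,4,5,6}
'a' @ 7: {7}  (accept∈set)
after full input: {7}  (accept=7 in)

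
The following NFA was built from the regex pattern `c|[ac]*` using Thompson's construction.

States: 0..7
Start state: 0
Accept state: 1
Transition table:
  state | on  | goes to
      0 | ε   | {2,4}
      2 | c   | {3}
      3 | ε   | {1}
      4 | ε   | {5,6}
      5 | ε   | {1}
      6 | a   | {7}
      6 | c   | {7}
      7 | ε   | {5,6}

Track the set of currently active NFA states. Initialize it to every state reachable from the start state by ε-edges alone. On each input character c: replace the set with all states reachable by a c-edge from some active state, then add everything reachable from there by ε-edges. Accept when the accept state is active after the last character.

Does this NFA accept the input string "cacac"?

Answer: ACCEPT

Derivation:
S₀ = ε-closure({0}) = {0,1,2,4,5,6}
'c' @ 1: {1,3,5,6,7}  (accept∈set)
'a' @ 2: {1,5,6,7}  (accept∈set)
'c' @ 3: {1,5,6,7}  (accept∈set)
'a' @ 4: {1,5,6,7}  (accept∈set)
'c' @ 5: {1,5,6,7}  (accept∈set)
end set {1,5,6,7} — state 1 in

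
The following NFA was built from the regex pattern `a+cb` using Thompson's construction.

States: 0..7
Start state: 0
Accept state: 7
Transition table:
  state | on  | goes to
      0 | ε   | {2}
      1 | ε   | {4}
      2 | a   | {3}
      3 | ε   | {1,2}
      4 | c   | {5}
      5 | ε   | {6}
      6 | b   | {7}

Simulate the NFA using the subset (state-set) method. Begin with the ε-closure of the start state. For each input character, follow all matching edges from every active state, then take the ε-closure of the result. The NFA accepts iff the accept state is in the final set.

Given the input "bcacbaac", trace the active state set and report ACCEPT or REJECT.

S₀ = ε-closure({0}) = {0,2}
'b' @ 1: {}  — dead — no transitions
rest 'cacbaac' ignored (set empty)
final: {}; accept 7 not in set

Answer: REJECT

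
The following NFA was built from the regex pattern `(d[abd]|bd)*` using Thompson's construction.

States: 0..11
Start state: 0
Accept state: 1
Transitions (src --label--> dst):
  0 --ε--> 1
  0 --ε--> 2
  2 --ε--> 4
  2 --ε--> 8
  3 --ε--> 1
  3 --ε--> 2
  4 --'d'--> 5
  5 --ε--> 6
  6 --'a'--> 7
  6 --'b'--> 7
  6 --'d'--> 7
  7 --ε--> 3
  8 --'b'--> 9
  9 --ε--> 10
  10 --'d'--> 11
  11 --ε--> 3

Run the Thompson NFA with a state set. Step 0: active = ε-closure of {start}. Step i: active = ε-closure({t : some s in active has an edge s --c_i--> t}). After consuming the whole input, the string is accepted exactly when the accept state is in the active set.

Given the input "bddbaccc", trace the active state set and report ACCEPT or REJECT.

start: ε-closure({0}) = {0,1,2,4,8}
'b' @ 1: {9,10}
'd' @ 2: {1,2,3,4,8,11}  (accept∈set)
'd' @ 3: {5,6}
'b' @ 4: {1,2,3,4,7,8}  (accept∈set)
'a' @ 5: {}  — no active states
rest 'ccc' ignored (set empty)
final: {}; accept 1 not in set

Answer: REJECT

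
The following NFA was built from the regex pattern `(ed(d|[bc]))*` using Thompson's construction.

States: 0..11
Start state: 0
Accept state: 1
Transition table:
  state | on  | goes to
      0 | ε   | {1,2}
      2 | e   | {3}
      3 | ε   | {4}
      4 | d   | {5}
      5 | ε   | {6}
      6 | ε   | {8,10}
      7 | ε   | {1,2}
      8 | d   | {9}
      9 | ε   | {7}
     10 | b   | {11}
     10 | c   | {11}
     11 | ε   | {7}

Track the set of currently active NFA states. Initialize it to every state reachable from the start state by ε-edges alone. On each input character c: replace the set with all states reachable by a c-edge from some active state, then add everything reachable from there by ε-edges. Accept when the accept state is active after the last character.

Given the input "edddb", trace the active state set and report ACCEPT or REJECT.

start: ε-closure({0}) = {0,1,2}
'e' @ 1: {3,4}
'd' @ 2: {5,6,8,10}
'd' @ 3: {1,2,7,9}  [accepting]
'd' @ 4: {}  — no active states
rest 'b' ignored (set empty)
final: {}; accept 1 not in set

Answer: REJECT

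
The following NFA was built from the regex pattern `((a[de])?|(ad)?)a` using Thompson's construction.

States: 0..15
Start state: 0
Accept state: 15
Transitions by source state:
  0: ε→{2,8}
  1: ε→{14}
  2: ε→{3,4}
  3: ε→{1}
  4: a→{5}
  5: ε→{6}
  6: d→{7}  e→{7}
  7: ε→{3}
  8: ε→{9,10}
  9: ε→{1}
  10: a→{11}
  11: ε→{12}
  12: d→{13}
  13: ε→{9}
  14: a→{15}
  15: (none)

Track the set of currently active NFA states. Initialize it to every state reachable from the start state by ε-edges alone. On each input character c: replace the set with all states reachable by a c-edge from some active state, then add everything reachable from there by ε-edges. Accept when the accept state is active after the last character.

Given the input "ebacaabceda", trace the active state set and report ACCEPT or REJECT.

Answer: REJECT

Derivation:
S₀ = ε-closure({0}) = {0,1,2,3,4,8,9,10,14}
'e' @ 1: {}  — dead — no transitions
rest 'bacaabceda' ignored (set empty)
end set {} — state 15 not in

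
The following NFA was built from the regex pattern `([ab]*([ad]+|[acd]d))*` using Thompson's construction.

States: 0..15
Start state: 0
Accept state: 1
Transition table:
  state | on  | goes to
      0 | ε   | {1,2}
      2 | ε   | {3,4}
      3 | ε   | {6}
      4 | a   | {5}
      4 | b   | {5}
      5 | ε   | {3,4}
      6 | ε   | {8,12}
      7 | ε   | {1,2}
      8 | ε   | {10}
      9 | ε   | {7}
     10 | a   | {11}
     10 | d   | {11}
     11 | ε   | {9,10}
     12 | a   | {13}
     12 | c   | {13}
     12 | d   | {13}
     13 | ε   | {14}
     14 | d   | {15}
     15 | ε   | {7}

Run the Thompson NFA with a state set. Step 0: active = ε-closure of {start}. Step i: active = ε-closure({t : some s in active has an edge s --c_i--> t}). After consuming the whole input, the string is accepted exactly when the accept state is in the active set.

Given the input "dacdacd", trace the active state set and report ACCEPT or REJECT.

initial (ε-close {0}): {0,1,2,3,4,6,8,10,12}
'd' @ 1: {1,2,3,4,6,7,8,9,10,11,12,13,14}  (accept∈set)
'a' @ 2: {1,2,3,4,5,6,7,8,9,10,11,12,13,14}  (accept∈set)
'c' @ 3: {13,14}
'd' @ 4: {1,2,3,4,6,7,8,10,12,15}  (accept∈set)
'a' @ 5: {1,2,3,4,5,6,7,8,9,10,11,12,13,14}  (accept∈set)
'c' @ 6: {13,14}
'd' @ 7: {1,2,3,4,6,7,8,10,12,15}  (accept∈set)
end set {1,2,3,4,6,7,8,10,12,15} — state 1 in

Answer: ACCEPT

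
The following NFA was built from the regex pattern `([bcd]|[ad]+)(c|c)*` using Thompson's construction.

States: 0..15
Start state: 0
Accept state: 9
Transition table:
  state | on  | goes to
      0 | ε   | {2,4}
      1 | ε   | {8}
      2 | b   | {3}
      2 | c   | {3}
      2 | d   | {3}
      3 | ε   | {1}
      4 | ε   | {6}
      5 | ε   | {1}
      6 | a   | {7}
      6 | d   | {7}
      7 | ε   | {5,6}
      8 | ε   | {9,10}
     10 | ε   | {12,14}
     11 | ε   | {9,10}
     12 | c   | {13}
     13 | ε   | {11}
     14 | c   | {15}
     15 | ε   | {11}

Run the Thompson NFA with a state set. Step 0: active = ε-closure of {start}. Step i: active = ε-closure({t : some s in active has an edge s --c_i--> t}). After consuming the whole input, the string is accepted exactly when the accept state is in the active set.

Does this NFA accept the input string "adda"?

Answer: ACCEPT

Derivation:
S₀ = ε-closure({0}) = {0,2,4,6}
'a' @ 1: {1,5,6,7,8,9,10,12,14}  (accept∈set)
'd' @ 2: {1,5,6,7,8,9,10,12,14}  (accept∈set)
'd' @ 3: {1,5,6,7,8,9,10,12,14}  (accept∈set)
'a' @ 4: {1,5,6,7,8,9,10,12,14}  (accept∈set)
end set {1,5,6,7,8,9,10,12,14} — state 9 in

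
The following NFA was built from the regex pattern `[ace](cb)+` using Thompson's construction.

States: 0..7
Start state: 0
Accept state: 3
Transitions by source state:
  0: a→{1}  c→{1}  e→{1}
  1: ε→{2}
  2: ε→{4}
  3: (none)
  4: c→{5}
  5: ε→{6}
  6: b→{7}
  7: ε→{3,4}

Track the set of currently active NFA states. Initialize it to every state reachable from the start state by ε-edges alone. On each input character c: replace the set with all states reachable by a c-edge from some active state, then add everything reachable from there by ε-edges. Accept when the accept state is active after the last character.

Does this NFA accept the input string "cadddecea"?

start: ε-closure({0}) = {0}
'c' @ 1: {1,2,4}
'a' @ 2: {}  — no active states
rest 'dddecea' ignored (set empty)
end set {} — state 3 not in

Answer: REJECT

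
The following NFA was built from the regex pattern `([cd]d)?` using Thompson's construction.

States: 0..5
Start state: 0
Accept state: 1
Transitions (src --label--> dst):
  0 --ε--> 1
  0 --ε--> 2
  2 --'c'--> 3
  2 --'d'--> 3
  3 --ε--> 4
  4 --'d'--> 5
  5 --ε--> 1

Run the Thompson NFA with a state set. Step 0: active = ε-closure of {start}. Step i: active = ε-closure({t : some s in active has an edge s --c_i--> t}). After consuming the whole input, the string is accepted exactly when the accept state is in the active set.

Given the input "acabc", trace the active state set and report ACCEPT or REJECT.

initial (ε-close {0}): {0,1,2}
'a' @ 1: {}  — state set empty
rest 'cabc' ignored (set empty)
end set {} — state 1 not in

Answer: REJECT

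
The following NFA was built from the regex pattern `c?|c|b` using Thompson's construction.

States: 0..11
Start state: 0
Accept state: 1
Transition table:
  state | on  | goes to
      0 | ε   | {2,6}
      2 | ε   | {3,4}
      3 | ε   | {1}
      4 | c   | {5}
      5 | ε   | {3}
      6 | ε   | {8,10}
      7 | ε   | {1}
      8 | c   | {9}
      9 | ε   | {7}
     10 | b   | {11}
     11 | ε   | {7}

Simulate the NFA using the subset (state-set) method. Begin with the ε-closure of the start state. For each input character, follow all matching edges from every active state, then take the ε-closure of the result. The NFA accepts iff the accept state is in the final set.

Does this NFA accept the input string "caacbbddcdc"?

Answer: REJECT

Trace:
initial (ε-close {0}): {0,1,2,3,4,6,8,10}
'c' @ 1: {1,3,5,7,9}  [accepting]
'a' @ 2: {}  — state set empty
rest 'acbbddcdc' ignored (set empty)
after full input: {}  (accept=1 not in)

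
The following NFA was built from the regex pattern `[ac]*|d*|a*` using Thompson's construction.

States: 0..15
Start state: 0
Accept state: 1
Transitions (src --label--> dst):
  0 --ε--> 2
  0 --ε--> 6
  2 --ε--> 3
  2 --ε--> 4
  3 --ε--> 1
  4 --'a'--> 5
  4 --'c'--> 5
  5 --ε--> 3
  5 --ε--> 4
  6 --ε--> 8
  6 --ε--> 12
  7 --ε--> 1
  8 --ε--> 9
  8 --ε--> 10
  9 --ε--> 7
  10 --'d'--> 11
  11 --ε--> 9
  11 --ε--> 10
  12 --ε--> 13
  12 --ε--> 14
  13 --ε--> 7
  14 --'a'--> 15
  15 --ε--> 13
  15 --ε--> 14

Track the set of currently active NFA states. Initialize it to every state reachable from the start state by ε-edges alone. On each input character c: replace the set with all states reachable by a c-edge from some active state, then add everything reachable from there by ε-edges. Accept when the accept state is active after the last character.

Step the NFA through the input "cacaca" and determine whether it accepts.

start: ε-closure({0}) = {0,1,2,3,4,6,7,8,9,10,12,13,14}
'c' @ 1: {1,3,4,5}  (accept∈set)
'a' @ 2: {1,3,4,5}  (accept∈set)
'c' @ 3: {1,3,4,5}  (accept∈set)
'a' @ 4: {1,3,4,5}  (accept∈set)
'c' @ 5: {1,3,4,5}  (accept∈set)
'a' @ 6: {1,3,4,5}  (accept∈set)
after full input: {1,3,4,5}  (accept=1 in)

Answer: ACCEPT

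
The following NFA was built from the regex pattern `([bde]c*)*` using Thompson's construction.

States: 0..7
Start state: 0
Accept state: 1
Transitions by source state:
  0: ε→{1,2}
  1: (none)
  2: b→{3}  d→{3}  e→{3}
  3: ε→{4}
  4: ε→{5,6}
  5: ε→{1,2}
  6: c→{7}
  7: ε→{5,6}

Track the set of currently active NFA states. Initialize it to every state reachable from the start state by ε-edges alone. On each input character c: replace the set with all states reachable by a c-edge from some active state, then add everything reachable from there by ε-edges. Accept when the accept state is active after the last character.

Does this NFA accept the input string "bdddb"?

initial (ε-close {0}): {0,1,2}
'b' @ 1: {1,2,3,4,5,6}  [accepting]
'd' @ 2: {1,2,3,4,5,6}  [accepting]
'd' @ 3: {1,2,3,4,5,6}  [accepting]
'd' @ 4: {1,2,3,4,5,6}  [accepting]
'b' @ 5: {1,2,3,4,5,6}  [accepting]
final: {1,2,3,4,5,6}; accept 1 in set

Answer: ACCEPT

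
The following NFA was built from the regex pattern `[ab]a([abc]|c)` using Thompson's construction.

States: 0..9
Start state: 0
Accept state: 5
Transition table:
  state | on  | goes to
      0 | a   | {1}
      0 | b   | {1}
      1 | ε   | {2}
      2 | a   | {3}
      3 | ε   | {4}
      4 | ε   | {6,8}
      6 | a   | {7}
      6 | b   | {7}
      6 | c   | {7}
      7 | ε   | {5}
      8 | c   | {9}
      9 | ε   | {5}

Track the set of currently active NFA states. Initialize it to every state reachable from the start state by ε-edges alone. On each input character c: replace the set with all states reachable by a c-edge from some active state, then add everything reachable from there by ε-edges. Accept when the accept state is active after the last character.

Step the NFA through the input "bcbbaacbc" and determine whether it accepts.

Answer: REJECT

Steps:
S₀ = ε-closure({0}) = {0}
'b' @ 1: {1,2}
'c' @ 2: {}  — state set empty
rest 'bbaacbc' ignored (set empty)
end set {} — state 5 not in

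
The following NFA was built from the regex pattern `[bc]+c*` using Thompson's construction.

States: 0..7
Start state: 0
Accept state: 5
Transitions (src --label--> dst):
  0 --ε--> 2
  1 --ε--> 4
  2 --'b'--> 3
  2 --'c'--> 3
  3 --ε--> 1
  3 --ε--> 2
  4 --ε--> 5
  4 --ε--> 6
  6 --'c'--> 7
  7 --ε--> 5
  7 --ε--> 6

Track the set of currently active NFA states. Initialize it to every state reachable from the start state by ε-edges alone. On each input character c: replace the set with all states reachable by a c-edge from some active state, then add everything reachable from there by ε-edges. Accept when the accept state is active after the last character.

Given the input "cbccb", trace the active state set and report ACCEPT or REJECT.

Answer: ACCEPT

Derivation:
initial (ε-close {0}): {0,2}
'c' @ 1: {1,2,3,4,5,6}  (accept∈set)
'b' @ 2: {1,2,3,4,5,6}  (accept∈set)
'c' @ 3: {1,2,3,4,5,6,7}  (accept∈set)
'c' @ 4: {1,2,3,4,5,6,7}  (accept∈set)
'b' @ 5: {1,2,3,4,5,6}  (accept∈set)
final: {1,2,3,4,5,6}; accept 5 in set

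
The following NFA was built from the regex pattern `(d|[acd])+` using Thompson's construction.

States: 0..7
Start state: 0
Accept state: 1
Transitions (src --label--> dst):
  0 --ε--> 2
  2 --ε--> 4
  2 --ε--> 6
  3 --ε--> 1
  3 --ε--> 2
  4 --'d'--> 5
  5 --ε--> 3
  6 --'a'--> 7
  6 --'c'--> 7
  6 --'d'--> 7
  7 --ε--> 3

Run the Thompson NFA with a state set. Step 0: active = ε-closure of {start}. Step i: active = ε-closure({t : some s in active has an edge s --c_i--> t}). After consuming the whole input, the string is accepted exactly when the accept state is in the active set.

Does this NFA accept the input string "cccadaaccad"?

Answer: ACCEPT

Derivation:
S₀ = ε-closure({0}) = {0,2,4,6}
'c' @ 1: {1,2,3,4,6,7}  ✓accept
'c' @ 2: {1,2,3,4,6,7}  ✓accept
'c' @ 3: {1,2,3,4,6,7}  ✓accept
'a' @ 4: {1,2,3,4,6,7}  ✓accept
'd' @ 5: {1,2,3,4,5,6,7}  ✓accept
'a' @ 6: {1,2,3,4,6,7}  ✓accept
'a' @ 7: {1,2,3,4,6,7}  ✓accept
'c' @ 8: {1,2,3,4,6,7}  ✓accept
'c' @ 9: {1,2,3,4,6,7}  ✓accept
'a' @ 10: {1,2,3,4,6,7}  ✓accept
'd' @ 11: {1,2,3,4,5,6,7}  ✓accept
final: {1,2,3,4,5,6,7}; accept 1 in set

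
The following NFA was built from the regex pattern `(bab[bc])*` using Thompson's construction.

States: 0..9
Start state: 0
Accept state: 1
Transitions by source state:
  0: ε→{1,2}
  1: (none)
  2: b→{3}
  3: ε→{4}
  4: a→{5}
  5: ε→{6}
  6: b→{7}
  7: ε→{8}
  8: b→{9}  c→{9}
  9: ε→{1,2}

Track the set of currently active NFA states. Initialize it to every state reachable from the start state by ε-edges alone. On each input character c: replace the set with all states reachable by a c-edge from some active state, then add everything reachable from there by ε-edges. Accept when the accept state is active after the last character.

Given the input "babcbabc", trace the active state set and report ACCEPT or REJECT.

initial (ε-close {0}): {0,1,2}
'b' @ 1: {3,4}
'a' @ 2: {5,6}
'b' @ 3: {7,8}
'c' @ 4: {1,2,9}  [accepting]
'b' @ 5: {3,4}
'a' @ 6: {5,6}
'b' @ 7: {7,8}
'c' @ 8: {1,2,9}  [accepting]
end set {1,2,9} — state 1 in

Answer: ACCEPT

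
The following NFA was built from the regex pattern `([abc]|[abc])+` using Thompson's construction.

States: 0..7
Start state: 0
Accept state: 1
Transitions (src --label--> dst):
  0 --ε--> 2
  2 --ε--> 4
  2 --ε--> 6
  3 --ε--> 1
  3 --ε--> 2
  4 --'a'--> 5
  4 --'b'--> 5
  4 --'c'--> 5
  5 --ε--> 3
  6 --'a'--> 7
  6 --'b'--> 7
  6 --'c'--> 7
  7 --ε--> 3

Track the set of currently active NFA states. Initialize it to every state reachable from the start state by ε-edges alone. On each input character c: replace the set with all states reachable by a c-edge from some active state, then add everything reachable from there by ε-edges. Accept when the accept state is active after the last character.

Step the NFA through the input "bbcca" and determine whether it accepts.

start: ε-closure({0}) = {0,2,4,6}
'b' @ 1: {1,2,3,4,5,6,7}  (accept∈set)
'b' @ 2: {1,2,3,4,5,6,7}  (accept∈set)
'c' @ 3: {1,2,3,4,5,6,7}  (accept∈set)
'c' @ 4: {1,2,3,4,5,6,7}  (accept∈set)
'a' @ 5: {1,2,3,4,5,6,7}  (accept∈set)
after full input: {1,2,3,4,5,6,7}  (accept=1 in)

Answer: ACCEPT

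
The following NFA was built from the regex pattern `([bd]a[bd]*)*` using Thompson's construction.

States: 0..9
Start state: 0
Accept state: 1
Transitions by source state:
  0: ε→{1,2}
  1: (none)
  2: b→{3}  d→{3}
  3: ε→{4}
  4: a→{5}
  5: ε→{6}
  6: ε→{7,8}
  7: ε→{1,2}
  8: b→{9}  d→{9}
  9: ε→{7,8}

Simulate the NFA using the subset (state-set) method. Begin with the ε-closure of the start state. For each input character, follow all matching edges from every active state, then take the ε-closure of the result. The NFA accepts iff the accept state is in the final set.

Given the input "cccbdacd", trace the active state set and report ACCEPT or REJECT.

start: ε-closure({0}) = {0,1,2}
'c' @ 1: {}  — no active states
rest 'ccbdacd' ignored (set empty)
after full input: {}  (accept=1 not in)

Answer: REJECT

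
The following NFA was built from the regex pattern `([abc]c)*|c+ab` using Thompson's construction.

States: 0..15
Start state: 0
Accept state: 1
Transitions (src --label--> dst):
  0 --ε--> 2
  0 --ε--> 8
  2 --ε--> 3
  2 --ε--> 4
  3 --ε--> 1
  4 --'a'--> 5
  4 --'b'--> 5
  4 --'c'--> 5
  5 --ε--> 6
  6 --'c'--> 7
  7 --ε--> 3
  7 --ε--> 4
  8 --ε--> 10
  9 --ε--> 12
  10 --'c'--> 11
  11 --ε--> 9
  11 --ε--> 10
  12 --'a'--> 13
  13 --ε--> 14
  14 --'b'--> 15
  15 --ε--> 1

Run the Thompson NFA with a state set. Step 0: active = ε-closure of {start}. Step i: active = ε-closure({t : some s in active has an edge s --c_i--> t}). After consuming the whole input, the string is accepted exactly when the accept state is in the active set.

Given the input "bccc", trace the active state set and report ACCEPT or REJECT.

S₀ = ε-closure({0}) = {0,1,2,3,4,8,10}
'b' @ 1: {5,6}
'c' @ 2: {1,3,4,7}  ✓accept
'c' @ 3: {5,6}
'c' @ 4: {1,3,4,7}  ✓accept
end set {1,3,4,7} — state 1 in

Answer: ACCEPT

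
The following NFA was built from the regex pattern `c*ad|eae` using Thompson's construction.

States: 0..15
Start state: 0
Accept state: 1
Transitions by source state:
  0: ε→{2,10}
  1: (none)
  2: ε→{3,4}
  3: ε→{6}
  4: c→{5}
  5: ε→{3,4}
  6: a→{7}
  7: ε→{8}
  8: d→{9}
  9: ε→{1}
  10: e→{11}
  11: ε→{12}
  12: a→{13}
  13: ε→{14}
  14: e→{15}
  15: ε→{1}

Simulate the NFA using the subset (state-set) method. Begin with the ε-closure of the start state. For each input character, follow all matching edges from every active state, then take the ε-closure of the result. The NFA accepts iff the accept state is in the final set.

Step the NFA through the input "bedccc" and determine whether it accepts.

initial (ε-close {0}): {0,2,3,4,6,10}
'b' @ 1: {}  — no active states
rest 'edccc' ignored (set empty)
final: {}; accept 1 not in set

Answer: REJECT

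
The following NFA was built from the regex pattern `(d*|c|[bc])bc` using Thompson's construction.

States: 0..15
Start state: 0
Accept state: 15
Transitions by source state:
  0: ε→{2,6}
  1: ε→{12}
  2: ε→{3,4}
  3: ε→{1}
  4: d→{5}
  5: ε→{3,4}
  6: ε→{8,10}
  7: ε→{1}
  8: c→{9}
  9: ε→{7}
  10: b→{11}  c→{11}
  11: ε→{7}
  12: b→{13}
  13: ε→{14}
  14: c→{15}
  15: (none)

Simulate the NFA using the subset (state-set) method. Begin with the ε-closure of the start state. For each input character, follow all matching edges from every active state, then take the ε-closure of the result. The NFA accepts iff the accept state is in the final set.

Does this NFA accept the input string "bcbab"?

Answer: REJECT

Derivation:
initial (ε-close {0}): {0,1,2,3,4,6,8,10,12}
'b' @ 1: {1,7,11,12,13,14}
'c' @ 2: {15}  (accept∈set)
'b' @ 3: {}  — state set empty
rest 'ab' ignored (set empty)
end set {} — state 15 not in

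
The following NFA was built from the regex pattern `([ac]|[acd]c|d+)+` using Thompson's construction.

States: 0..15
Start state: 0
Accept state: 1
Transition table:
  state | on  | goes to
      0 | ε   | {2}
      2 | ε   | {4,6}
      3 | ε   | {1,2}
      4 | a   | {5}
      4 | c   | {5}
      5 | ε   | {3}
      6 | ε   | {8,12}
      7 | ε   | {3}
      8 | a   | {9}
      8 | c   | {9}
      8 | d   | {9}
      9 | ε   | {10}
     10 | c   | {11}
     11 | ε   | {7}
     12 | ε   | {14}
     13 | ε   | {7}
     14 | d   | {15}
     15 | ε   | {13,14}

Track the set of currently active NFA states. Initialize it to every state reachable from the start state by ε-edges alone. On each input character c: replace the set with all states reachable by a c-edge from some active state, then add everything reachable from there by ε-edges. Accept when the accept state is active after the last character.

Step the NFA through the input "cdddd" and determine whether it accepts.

initial (ε-close {0}): {0,2,4,6,8,12,14}
'c' @ 1: {1,2,3,4,5,6,8,9,10,12,14}  [accepting]
'd' @ 2: {1,2,3,4,6,7,8,9,10,12,13,14,15}  [accepting]
'd' @ 3: {1,2,3,4,6,7,8,9,10,12,13,14,15}  [accepting]
'd' @ 4: {1,2,3,4,6,7,8,9,10,12,13,14,15}  [accepting]
'd' @ 5: {1,2,3,4,6,7,8,9,10,12,13,14,15}  [accepting]
after full input: {1,2,3,4,6,7,8,9,10,12,13,14,15}  (accept=1 in)

Answer: ACCEPT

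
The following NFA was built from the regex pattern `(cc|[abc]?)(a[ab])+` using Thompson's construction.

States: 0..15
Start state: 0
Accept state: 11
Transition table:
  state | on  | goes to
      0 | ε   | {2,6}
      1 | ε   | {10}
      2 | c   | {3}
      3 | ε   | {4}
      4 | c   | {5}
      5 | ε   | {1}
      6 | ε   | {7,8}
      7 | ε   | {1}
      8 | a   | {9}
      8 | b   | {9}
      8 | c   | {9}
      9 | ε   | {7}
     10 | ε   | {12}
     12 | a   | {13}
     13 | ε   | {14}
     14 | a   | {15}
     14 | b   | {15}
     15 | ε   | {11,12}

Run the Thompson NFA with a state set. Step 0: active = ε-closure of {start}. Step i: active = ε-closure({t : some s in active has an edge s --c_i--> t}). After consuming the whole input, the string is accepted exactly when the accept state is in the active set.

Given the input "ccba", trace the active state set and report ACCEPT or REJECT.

initial (ε-close {0}): {0,1,2,6,7,8,10,12}
'c' @ 1: {1,3,4,7,9,10,12}
'c' @ 2: {1,5,10,12}
'b' @ 3: {}  — dead — no transitions
rest 'a' ignored (set empty)
final: {}; accept 11 not in set

Answer: REJECT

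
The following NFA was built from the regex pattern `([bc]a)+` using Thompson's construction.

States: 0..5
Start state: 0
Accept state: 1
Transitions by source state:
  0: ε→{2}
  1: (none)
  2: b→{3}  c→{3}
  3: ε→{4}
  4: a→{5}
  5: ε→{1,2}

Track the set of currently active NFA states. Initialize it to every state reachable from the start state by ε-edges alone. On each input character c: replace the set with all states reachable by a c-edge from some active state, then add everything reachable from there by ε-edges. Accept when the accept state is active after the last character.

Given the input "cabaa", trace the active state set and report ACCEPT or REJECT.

Answer: REJECT

Steps:
start: ε-closure({0}) = {0,2}
'c' @ 1: {3,4}
'a' @ 2: {1,2,5}  [accepting]
'b' @ 3: {3,4}
'a' @ 4: {1,2,5}  [accepting]
'a' @ 5: {}  — dead — no transitions
end set {} — state 1 not in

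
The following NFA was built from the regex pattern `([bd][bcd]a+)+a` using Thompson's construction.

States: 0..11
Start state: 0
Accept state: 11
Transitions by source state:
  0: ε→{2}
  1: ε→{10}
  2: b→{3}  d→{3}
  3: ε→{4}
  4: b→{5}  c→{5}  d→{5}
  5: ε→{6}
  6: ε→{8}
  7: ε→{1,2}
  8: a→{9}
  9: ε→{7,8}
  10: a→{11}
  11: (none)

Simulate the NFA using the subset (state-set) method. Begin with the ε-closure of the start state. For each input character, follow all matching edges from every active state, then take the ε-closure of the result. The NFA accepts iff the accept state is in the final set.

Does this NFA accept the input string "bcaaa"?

Answer: ACCEPT

Steps:
start: ε-closure({0}) = {0,2}
'b' @ 1: {3,4}
'c' @ 2: {5,6,8}
'a' @ 3: {1,2,7,8,9,10}
'a' @ 4: {1,2,7,8,9,10,11}  (accept∈set)
'a' @ 5: {1,2,7,8,9,10,11}  (accept∈set)
final: {1,2,7,8,9,10,11}; accept 11 in set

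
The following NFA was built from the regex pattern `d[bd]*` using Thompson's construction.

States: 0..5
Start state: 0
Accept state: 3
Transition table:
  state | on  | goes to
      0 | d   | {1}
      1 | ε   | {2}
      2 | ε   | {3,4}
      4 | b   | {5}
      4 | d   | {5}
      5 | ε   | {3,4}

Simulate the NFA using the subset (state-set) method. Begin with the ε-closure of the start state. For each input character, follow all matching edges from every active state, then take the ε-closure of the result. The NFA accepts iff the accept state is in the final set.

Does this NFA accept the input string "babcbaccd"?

start: ε-closure({0}) = {0}
'b' @ 1: {}  — dead — no transitions
rest 'abcbaccd' ignored (set empty)
after full input: {}  (accept=3 not in)

Answer: REJECT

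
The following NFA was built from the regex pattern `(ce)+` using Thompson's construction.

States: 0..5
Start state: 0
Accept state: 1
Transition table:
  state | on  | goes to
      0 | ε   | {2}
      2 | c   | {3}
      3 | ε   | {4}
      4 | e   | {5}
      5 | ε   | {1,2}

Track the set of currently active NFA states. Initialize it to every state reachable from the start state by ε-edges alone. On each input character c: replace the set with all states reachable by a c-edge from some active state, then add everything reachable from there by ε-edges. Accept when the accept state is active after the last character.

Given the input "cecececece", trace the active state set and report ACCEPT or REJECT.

Answer: ACCEPT

Trace:
start: ε-closure({0}) = {0,2}
'c' @ 1: {3,4}
'e' @ 2: {1,2,5}  ✓accept
'c' @ 3: {3,4}
'e' @ 4: {1,2,5}  ✓accept
'c' @ 5: {3,4}
'e' @ 6: {1,2,5}  ✓accept
'c' @ 7: {3,4}
'e' @ 8: {1,2,5}  ✓accept
'c' @ 9: {3,4}
'e' @ 10: {1,2,5}  ✓accept
after full input: {1,2,5}  (accept=1 in)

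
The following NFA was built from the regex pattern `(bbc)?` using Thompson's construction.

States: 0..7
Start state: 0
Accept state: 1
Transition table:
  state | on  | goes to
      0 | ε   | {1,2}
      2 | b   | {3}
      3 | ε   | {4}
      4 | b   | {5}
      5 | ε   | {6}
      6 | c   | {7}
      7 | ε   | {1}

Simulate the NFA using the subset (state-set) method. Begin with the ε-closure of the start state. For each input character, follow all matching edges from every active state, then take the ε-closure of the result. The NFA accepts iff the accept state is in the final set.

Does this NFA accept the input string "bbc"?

initial (ε-close {0}): {0,1,2}
'b' @ 1: {3,4}
'b' @ 2: {5,6}
'c' @ 3: {1,7}  ✓accept
end set {1,7} — state 1 in

Answer: ACCEPT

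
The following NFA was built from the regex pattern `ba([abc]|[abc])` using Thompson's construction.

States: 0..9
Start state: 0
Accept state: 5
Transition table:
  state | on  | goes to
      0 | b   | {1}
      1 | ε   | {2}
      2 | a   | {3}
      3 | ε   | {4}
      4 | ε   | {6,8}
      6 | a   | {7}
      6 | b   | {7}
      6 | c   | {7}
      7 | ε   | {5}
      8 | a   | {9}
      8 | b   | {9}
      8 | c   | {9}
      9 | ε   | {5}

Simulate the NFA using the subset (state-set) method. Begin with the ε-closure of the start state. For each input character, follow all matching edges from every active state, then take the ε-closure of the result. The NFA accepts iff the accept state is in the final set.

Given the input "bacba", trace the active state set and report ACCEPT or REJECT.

Answer: REJECT

Trace:
start: ε-closure({0}) = {0}
'b' @ 1: {1,2}
'a' @ 2: {3,4,6,8}
'c' @ 3: {5,7,9}  ✓accept
'b' @ 4: {}  — dead — no transitions
rest 'a' ignored (set empty)
end set {} — state 5 not in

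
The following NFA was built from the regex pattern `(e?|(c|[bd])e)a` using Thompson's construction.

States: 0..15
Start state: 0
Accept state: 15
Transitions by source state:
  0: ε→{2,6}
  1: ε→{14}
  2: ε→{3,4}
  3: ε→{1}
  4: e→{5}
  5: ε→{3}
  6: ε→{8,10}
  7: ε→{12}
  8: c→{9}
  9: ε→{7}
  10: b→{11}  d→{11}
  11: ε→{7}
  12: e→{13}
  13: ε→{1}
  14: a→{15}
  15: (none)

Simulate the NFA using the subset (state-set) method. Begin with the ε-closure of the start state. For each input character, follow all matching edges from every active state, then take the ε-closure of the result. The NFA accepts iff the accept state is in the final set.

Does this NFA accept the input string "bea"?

Answer: ACCEPT

Derivation:
initial (ε-close {0}): {0,1,2,3,4,6,8,10,14}
'b' @ 1: {7,11,12}
'e' @ 2: {1,13,14}
'a' @ 3: {15}  [accepting]
end set {15} — state 15 in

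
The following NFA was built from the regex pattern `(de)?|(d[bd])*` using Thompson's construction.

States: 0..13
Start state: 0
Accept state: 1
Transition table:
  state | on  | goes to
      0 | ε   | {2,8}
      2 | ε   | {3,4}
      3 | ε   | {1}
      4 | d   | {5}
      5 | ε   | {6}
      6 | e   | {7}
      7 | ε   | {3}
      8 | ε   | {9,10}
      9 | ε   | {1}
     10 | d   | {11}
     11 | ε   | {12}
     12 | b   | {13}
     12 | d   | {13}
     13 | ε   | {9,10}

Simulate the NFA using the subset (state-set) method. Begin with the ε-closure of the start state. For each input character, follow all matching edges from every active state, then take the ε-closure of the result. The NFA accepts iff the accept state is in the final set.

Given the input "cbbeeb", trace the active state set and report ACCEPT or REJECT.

S₀ = ε-closure({0}) = {0,1,2,3,4,8,9,10}
'c' @ 1: {}  — state set empty
rest 'bbeeb' ignored (set empty)
after full input: {}  (accept=1 not in)

Answer: REJECT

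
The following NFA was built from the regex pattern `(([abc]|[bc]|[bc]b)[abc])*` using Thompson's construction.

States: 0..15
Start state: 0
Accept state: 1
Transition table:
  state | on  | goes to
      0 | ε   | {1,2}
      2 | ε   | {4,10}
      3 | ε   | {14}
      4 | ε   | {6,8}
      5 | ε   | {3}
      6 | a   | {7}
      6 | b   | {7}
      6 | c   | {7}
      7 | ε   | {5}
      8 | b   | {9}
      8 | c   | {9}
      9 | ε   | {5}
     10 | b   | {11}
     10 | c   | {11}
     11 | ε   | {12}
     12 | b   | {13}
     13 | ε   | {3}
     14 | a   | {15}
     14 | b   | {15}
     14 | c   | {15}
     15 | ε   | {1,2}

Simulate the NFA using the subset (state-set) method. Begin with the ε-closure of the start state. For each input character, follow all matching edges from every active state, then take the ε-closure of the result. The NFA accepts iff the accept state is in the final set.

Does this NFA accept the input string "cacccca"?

S₀ = ε-closure({0}) = {0,1,2,4,6,8,10}
'c' @ 1: {3,5,7,9,11,12,14}
'a' @ 2: {1,2,4,6,8,10,15}  ✓accept
'c' @ 3: {3,5,7,9,11,12,14}
'c' @ 4: {1,2,4,6,8,10,15}  ✓accept
'c' @ 5: {3,5,7,9,11,12,14}
'c' @ 6: {1,2,4,6,8,10,15}  ✓accept
'a' @ 7: {3,5,7,14}
final: {3,5,7,14}; accept 1 not in set

Answer: REJECT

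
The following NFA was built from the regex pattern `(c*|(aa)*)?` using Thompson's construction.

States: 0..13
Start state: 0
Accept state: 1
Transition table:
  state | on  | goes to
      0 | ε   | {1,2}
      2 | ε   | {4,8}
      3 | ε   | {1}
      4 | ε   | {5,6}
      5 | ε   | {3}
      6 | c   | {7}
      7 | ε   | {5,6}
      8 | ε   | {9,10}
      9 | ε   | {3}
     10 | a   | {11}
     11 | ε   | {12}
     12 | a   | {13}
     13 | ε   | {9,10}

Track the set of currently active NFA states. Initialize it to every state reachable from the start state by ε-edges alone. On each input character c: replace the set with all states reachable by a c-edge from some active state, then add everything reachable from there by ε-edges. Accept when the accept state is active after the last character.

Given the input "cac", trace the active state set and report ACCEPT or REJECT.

Answer: REJECT

Steps:
S₀ = ε-closure({0}) = {0,1,2,3,4,5,6,8,9,10}
'c' @ 1: {1,3,5,6,7}  [accepting]
'a' @ 2: {}  — no active states
rest 'c' ignored (set empty)
final: {}; accept 1 not in set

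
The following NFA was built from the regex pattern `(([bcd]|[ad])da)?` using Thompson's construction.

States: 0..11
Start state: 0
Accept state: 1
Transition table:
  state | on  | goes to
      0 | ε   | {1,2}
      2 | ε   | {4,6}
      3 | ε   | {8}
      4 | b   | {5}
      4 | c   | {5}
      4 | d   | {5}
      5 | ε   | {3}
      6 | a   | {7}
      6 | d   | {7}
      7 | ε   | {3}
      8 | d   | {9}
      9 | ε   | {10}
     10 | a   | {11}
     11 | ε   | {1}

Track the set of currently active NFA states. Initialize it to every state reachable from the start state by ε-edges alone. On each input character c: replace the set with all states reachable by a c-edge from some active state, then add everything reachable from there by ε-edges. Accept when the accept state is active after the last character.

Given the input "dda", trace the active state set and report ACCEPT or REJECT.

S₀ = ε-closure({0}) = {0,1,2,4,6}
'd' @ 1: {3,5,7,8}
'd' @ 2: {9,10}
'a' @ 3: {1,11}  (accept∈set)
final: {1,11}; accept 1 in set

Answer: ACCEPT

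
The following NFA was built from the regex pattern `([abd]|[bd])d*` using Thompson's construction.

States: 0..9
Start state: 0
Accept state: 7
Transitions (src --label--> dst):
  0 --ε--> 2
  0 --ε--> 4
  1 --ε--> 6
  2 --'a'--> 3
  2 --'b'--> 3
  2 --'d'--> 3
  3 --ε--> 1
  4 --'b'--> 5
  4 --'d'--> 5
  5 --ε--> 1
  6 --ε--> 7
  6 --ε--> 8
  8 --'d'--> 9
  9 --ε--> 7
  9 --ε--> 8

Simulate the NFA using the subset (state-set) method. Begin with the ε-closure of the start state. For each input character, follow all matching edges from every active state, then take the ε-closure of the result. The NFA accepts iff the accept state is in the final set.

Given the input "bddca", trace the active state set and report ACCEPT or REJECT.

S₀ = ε-closure({0}) = {0,2,4}
'b' @ 1: {1,3,5,6,7,8}  ✓accept
'd' @ 2: {7,8,9}  ✓accept
'd' @ 3: {7,8,9}  ✓accept
'c' @ 4: {}  — state set empty
rest 'a' ignored (set empty)
end set {} — state 7 not in

Answer: REJECT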